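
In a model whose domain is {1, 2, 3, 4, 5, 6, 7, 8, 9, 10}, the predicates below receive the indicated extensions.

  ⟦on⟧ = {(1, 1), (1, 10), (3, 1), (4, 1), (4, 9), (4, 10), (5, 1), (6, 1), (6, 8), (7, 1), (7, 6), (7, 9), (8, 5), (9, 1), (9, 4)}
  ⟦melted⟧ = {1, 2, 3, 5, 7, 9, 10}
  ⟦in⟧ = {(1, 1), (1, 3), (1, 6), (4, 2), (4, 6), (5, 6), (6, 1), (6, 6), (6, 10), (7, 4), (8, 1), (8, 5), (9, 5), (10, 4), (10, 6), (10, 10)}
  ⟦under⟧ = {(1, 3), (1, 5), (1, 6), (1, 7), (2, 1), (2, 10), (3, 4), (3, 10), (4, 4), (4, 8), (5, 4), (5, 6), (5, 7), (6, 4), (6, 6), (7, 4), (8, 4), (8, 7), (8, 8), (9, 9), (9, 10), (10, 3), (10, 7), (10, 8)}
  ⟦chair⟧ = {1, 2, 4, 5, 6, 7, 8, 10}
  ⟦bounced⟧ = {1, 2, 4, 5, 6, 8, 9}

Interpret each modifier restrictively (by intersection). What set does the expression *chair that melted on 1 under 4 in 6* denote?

⟦that melted⟧ = ⟦melted⟧ = {1, 2, 3, 5, 7, 9, 10}
⟦on 1⟧ = {x : ⟨x, 1⟩ ∈ ⟦on⟧} = {1, 3, 4, 5, 6, 7, 9}
⟦under 4⟧ = {x : ⟨x, 4⟩ ∈ ⟦under⟧} = {3, 4, 5, 6, 7, 8}
⟦in 6⟧ = {x : ⟨x, 6⟩ ∈ ⟦in⟧} = {1, 4, 5, 6, 10}
⟦chair⟧ = {1, 2, 4, 5, 6, 7, 8, 10}
… ∩ ⟦that melted⟧ = {1, 2, 4, 5, 6, 7, 8, 10} ∩ {1, 2, 3, 5, 7, 9, 10} = {1, 2, 5, 7, 10}
… ∩ ⟦on 1⟧ = {1, 2, 5, 7, 10} ∩ {1, 3, 4, 5, 6, 7, 9} = {1, 5, 7}
… ∩ ⟦under 4⟧ = {1, 5, 7} ∩ {3, 4, 5, 6, 7, 8} = {5, 7}
… ∩ ⟦in 6⟧ = {5, 7} ∩ {1, 4, 5, 6, 10} = {5}
So ⟦chair that melted on 1 under 4 in 6⟧ = {5}.

{5}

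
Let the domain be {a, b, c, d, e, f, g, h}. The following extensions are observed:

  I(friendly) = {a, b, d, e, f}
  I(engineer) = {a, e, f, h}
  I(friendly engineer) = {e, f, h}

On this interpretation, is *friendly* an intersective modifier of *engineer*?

⟦friendly⟧ ∩ ⟦engineer⟧ = {a, b, d, e, f} ∩ {a, e, f, h} = {a, e, f}
Observed ⟦friendly engineer⟧ = {e, f, h}.
These differ, so the modifier is not intersective in this model.

no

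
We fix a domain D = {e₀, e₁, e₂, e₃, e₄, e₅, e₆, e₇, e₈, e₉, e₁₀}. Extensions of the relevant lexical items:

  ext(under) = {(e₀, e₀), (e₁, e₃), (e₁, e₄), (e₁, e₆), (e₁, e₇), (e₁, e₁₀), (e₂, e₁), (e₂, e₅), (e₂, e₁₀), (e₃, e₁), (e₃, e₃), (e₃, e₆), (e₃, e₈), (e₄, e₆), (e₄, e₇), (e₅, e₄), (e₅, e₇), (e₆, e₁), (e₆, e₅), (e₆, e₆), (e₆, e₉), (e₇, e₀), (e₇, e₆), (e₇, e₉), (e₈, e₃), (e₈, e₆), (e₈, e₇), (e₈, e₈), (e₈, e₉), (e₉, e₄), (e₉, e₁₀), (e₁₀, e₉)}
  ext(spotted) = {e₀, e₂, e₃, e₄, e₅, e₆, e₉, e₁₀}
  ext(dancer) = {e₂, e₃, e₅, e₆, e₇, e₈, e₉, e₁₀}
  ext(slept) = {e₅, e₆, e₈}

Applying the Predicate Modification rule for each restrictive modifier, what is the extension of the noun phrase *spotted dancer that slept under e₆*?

{e₆}

⟦that slept⟧ = ⟦slept⟧ = {e₅, e₆, e₈}
⟦under e₆⟧ = {x : ⟨x, e₆⟩ ∈ ⟦under⟧} = {e₁, e₃, e₄, e₆, e₇, e₈}
⟦dancer⟧ = {e₂, e₃, e₅, e₆, e₇, e₈, e₉, e₁₀}
… ∩ ⟦that slept⟧ = {e₂, e₃, e₅, e₆, e₇, e₈, e₉, e₁₀} ∩ {e₅, e₆, e₈} = {e₅, e₆, e₈}
… ∩ ⟦under e₆⟧ = {e₅, e₆, e₈} ∩ {e₁, e₃, e₄, e₆, e₇, e₈} = {e₆, e₈}
… ∩ ⟦spotted⟧ = {e₆, e₈} ∩ {e₀, e₂, e₃, e₄, e₅, e₆, e₉, e₁₀} = {e₆}
So ⟦spotted dancer that slept under e₆⟧ = {e₆}.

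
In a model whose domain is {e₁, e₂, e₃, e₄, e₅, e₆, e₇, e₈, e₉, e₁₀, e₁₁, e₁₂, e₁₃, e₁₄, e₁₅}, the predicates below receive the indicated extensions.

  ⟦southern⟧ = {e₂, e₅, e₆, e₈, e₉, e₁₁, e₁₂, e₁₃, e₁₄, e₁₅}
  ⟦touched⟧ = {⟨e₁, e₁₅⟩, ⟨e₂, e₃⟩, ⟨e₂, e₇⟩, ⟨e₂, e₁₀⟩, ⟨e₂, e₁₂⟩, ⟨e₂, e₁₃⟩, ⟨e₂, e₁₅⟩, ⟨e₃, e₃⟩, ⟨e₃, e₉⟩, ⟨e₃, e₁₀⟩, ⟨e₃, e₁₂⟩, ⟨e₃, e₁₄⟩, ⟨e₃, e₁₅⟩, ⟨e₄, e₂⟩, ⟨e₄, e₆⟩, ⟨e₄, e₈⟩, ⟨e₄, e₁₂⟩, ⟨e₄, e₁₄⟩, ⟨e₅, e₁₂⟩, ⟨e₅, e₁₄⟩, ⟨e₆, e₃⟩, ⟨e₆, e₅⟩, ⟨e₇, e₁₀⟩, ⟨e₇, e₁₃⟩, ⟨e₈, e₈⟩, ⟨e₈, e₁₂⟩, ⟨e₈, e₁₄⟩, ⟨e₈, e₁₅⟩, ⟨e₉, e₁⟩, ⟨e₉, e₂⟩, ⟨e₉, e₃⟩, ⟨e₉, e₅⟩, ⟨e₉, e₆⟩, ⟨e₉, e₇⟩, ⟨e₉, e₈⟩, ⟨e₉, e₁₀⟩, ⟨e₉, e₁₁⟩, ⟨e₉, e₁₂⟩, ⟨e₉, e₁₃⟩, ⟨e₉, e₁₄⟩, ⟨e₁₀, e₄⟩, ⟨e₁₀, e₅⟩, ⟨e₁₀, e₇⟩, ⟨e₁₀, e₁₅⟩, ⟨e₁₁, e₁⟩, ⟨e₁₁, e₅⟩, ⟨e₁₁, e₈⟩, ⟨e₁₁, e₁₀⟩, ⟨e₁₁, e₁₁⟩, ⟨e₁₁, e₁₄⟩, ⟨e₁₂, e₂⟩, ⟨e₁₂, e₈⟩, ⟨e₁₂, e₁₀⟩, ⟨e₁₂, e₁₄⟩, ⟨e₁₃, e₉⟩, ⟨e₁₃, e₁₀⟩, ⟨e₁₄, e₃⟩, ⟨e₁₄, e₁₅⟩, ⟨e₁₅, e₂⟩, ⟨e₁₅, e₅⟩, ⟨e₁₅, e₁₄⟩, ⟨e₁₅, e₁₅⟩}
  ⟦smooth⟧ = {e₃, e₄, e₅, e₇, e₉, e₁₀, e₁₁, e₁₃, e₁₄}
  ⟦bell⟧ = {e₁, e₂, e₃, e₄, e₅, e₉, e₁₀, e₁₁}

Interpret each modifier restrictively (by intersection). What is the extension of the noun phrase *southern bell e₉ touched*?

⟦e₉ touched⟧ = {x : ⟨e₉, x⟩ ∈ ⟦touched⟧} = {e₁, e₂, e₃, e₅, e₆, e₇, e₈, e₁₀, e₁₁, e₁₂, e₁₃, e₁₄}
⟦bell⟧ = {e₁, e₂, e₃, e₄, e₅, e₉, e₁₀, e₁₁}
… ∩ ⟦e₉ touched⟧ = {e₁, e₂, e₃, e₄, e₅, e₉, e₁₀, e₁₁} ∩ {e₁, e₂, e₃, e₅, e₆, e₇, e₈, e₁₀, e₁₁, e₁₂, e₁₃, e₁₄} = {e₁, e₂, e₃, e₅, e₁₀, e₁₁}
… ∩ ⟦southern⟧ = {e₁, e₂, e₃, e₅, e₁₀, e₁₁} ∩ {e₂, e₅, e₆, e₈, e₉, e₁₁, e₁₂, e₁₃, e₁₄, e₁₅} = {e₂, e₅, e₁₁}
So ⟦southern bell e₉ touched⟧ = {e₂, e₅, e₁₁}.

{e₂, e₅, e₁₁}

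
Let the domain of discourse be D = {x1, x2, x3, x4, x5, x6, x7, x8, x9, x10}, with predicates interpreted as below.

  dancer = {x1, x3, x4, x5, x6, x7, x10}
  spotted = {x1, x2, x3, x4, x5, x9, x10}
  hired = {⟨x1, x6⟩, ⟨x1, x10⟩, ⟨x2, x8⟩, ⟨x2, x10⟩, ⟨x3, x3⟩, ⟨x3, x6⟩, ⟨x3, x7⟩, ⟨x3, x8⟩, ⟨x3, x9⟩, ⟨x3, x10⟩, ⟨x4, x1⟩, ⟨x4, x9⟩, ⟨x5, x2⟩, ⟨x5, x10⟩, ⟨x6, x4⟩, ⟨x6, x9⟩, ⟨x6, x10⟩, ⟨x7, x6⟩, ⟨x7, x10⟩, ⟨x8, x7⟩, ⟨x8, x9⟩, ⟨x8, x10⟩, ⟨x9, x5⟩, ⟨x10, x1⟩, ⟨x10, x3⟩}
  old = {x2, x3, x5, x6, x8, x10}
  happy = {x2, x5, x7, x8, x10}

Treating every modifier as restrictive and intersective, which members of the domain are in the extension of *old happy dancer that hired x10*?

{x5}

⟦that hired x10⟧ = {x : ⟨x, x10⟩ ∈ ⟦hired⟧} = {x1, x2, x3, x5, x6, x7, x8}
⟦dancer⟧ = {x1, x3, x4, x5, x6, x7, x10}
… ∩ ⟦that hired x10⟧ = {x1, x3, x4, x5, x6, x7, x10} ∩ {x1, x2, x3, x5, x6, x7, x8} = {x1, x3, x5, x6, x7}
… ∩ ⟦old⟧ = {x1, x3, x5, x6, x7} ∩ {x2, x3, x5, x6, x8, x10} = {x3, x5, x6}
… ∩ ⟦happy⟧ = {x3, x5, x6} ∩ {x2, x5, x7, x8, x10} = {x5}
So ⟦old happy dancer that hired x10⟧ = {x5}.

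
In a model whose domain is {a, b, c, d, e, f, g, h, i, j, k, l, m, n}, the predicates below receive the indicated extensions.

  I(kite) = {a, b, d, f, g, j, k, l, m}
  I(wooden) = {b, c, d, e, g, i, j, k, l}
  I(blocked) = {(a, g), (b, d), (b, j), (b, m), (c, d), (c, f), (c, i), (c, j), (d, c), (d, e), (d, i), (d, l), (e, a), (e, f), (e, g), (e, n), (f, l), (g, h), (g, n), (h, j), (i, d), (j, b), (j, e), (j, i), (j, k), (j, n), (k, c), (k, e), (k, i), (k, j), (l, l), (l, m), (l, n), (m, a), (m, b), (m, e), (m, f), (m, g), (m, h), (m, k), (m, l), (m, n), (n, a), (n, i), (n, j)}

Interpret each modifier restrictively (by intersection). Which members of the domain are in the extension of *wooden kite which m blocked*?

⟦which m blocked⟧ = {x : ⟨m, x⟩ ∈ ⟦blocked⟧} = {a, b, e, f, g, h, k, l, n}
⟦kite⟧ = {a, b, d, f, g, j, k, l, m}
… ∩ ⟦which m blocked⟧ = {a, b, d, f, g, j, k, l, m} ∩ {a, b, e, f, g, h, k, l, n} = {a, b, f, g, k, l}
… ∩ ⟦wooden⟧ = {a, b, f, g, k, l} ∩ {b, c, d, e, g, i, j, k, l} = {b, g, k, l}
So ⟦wooden kite which m blocked⟧ = {b, g, k, l}.

{b, g, k, l}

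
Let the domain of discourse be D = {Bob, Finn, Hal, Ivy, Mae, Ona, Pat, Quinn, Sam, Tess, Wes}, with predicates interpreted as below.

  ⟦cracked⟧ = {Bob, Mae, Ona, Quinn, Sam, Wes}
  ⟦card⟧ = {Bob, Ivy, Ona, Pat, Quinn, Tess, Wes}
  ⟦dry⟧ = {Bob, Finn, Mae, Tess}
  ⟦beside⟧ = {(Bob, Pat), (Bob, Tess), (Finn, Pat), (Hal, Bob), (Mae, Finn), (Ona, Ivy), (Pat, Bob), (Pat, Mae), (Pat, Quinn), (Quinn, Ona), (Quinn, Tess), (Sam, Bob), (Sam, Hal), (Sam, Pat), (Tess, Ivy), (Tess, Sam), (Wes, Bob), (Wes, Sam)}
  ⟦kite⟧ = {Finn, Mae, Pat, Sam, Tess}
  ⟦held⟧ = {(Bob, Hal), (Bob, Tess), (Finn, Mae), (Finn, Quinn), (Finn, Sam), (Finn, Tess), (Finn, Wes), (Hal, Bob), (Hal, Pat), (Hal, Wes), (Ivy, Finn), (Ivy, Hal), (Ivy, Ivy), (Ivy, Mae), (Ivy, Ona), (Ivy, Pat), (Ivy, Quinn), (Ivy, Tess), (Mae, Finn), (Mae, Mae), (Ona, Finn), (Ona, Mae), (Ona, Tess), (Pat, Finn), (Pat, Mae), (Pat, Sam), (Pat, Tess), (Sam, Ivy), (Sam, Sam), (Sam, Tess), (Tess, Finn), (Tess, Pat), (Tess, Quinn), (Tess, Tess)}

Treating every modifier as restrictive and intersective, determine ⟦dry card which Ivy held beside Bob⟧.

⟦which Ivy held⟧ = {x : ⟨Ivy, x⟩ ∈ ⟦held⟧} = {Finn, Hal, Ivy, Mae, Ona, Pat, Quinn, Tess}
⟦beside Bob⟧ = {x : ⟨x, Bob⟩ ∈ ⟦beside⟧} = {Hal, Pat, Sam, Wes}
⟦card⟧ = {Bob, Ivy, Ona, Pat, Quinn, Tess, Wes}
… ∩ ⟦which Ivy held⟧ = {Bob, Ivy, Ona, Pat, Quinn, Tess, Wes} ∩ {Finn, Hal, Ivy, Mae, Ona, Pat, Quinn, Tess} = {Ivy, Ona, Pat, Quinn, Tess}
… ∩ ⟦beside Bob⟧ = {Ivy, Ona, Pat, Quinn, Tess} ∩ {Hal, Pat, Sam, Wes} = {Pat}
… ∩ ⟦dry⟧ = {Pat} ∩ {Bob, Finn, Mae, Tess} = ∅
So ⟦dry card which Ivy held beside Bob⟧ = {}.

{}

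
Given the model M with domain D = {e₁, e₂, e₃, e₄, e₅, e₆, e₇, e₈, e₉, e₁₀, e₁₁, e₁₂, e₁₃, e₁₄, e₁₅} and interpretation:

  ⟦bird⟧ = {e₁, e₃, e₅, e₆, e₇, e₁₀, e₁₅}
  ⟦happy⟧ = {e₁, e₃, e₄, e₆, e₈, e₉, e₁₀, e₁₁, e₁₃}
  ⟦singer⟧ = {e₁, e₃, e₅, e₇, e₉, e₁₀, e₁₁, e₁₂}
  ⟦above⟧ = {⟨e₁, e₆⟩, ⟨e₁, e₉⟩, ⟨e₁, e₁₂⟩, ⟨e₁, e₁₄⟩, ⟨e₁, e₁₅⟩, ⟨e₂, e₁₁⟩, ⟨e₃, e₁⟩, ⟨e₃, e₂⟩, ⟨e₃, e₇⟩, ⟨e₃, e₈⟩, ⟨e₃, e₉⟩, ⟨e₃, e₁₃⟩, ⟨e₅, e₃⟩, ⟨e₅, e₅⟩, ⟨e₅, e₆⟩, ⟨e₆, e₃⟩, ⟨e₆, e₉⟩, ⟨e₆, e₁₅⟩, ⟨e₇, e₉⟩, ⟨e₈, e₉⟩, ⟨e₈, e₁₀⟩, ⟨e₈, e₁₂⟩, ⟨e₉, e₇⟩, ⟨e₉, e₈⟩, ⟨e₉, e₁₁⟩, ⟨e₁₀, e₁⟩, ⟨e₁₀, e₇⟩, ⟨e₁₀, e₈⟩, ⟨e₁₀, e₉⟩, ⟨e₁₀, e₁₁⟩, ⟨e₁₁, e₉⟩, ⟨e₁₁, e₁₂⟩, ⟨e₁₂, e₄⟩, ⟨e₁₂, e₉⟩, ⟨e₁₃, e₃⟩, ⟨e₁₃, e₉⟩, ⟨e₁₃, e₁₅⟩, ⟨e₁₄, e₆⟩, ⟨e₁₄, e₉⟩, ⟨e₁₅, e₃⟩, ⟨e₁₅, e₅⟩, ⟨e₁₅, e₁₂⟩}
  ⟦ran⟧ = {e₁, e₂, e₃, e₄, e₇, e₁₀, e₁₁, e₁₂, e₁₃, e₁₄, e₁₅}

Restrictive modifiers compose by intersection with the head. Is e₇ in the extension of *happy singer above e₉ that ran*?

⟦above e₉⟧ = {x : ⟨x, e₉⟩ ∈ ⟦above⟧} = {e₁, e₃, e₆, e₇, e₈, e₁₀, e₁₁, e₁₂, e₁₃, e₁₄}
⟦that ran⟧ = ⟦ran⟧ = {e₁, e₂, e₃, e₄, e₇, e₁₀, e₁₁, e₁₂, e₁₃, e₁₄, e₁₅}
⟦singer⟧ = {e₁, e₃, e₅, e₇, e₉, e₁₀, e₁₁, e₁₂}
… ∩ ⟦above e₉⟧ = {e₁, e₃, e₅, e₇, e₉, e₁₀, e₁₁, e₁₂} ∩ {e₁, e₃, e₆, e₇, e₈, e₁₀, e₁₁, e₁₂, e₁₃, e₁₄} = {e₁, e₃, e₇, e₁₀, e₁₁, e₁₂}
… ∩ ⟦that ran⟧ = {e₁, e₃, e₇, e₁₀, e₁₁, e₁₂} ∩ {e₁, e₂, e₃, e₄, e₇, e₁₀, e₁₁, e₁₂, e₁₃, e₁₄, e₁₅} = {e₁, e₃, e₇, e₁₀, e₁₁, e₁₂}
… ∩ ⟦happy⟧ = {e₁, e₃, e₇, e₁₀, e₁₁, e₁₂} ∩ {e₁, e₃, e₄, e₆, e₈, e₉, e₁₀, e₁₁, e₁₃} = {e₁, e₃, e₁₀, e₁₁}
⟦happy singer above e₉ that ran⟧ = {e₁, e₃, e₁₀, e₁₁}; e₇ ∉ this set.

no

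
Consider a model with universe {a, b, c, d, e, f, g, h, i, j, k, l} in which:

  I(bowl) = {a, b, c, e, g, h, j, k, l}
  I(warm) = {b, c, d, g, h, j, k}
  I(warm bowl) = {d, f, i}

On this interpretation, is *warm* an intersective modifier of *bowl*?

no

⟦warm⟧ ∩ ⟦bowl⟧ = {b, c, d, g, h, j, k} ∩ {a, b, c, e, g, h, j, k, l} = {b, c, g, h, j, k}
Observed ⟦warm bowl⟧ = {d, f, i}.
These differ, so the modifier is not intersective in this model.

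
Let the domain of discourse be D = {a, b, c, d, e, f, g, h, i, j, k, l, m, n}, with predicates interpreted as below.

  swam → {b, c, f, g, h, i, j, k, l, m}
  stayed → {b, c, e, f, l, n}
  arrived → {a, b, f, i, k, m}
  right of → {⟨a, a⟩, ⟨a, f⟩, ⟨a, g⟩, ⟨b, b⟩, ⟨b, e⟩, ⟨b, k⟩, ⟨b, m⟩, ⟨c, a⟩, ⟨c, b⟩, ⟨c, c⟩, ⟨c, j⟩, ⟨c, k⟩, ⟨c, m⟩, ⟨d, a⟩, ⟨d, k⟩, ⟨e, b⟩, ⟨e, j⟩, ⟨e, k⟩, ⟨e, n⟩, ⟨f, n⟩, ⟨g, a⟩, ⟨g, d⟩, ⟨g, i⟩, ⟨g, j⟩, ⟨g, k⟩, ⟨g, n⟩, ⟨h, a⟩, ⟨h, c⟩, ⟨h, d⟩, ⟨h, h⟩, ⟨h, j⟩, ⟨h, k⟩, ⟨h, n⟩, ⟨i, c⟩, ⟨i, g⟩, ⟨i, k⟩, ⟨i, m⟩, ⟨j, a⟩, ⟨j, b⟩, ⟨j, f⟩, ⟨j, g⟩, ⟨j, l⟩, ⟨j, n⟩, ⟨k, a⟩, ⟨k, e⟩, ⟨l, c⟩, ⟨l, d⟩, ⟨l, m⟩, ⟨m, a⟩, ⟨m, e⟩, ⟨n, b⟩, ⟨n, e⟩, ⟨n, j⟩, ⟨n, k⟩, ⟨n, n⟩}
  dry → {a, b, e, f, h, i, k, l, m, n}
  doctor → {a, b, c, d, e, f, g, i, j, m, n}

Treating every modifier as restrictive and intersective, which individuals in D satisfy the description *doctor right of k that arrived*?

{b, i}

⟦right of k⟧ = {x : ⟨x, k⟩ ∈ ⟦right of⟧} = {b, c, d, e, g, h, i, n}
⟦that arrived⟧ = ⟦arrived⟧ = {a, b, f, i, k, m}
⟦doctor⟧ = {a, b, c, d, e, f, g, i, j, m, n}
… ∩ ⟦right of k⟧ = {a, b, c, d, e, f, g, i, j, m, n} ∩ {b, c, d, e, g, h, i, n} = {b, c, d, e, g, i, n}
… ∩ ⟦that arrived⟧ = {b, c, d, e, g, i, n} ∩ {a, b, f, i, k, m} = {b, i}
So ⟦doctor right of k that arrived⟧ = {b, i}.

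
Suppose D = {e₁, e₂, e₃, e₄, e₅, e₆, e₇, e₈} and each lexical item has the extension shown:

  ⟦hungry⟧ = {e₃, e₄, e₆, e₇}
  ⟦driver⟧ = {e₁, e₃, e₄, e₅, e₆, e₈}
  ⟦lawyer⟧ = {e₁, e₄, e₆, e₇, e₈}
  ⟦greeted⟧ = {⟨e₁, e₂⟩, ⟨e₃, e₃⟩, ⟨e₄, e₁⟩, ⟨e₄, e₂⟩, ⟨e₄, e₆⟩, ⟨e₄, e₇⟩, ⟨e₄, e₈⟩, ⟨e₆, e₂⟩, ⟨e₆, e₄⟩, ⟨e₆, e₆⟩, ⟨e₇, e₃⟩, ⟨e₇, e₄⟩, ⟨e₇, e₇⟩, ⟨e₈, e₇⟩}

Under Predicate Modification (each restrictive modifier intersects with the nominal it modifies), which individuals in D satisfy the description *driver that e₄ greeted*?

⟦that e₄ greeted⟧ = {x : ⟨e₄, x⟩ ∈ ⟦greeted⟧} = {e₁, e₂, e₆, e₇, e₈}
⟦driver⟧ = {e₁, e₃, e₄, e₅, e₆, e₈}
… ∩ ⟦that e₄ greeted⟧ = {e₁, e₃, e₄, e₅, e₆, e₈} ∩ {e₁, e₂, e₆, e₇, e₈} = {e₁, e₆, e₈}
So ⟦driver that e₄ greeted⟧ = {e₁, e₆, e₈}.

{e₁, e₆, e₈}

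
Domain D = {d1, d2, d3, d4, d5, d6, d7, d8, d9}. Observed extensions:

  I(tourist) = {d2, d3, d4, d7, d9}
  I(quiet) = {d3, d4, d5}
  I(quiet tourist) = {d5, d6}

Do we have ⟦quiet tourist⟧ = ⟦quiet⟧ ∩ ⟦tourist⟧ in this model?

no

⟦quiet⟧ ∩ ⟦tourist⟧ = {d3, d4, d5} ∩ {d2, d3, d4, d7, d9} = {d3, d4}
Observed ⟦quiet tourist⟧ = {d5, d6}.
These differ, so the modifier is not intersective in this model.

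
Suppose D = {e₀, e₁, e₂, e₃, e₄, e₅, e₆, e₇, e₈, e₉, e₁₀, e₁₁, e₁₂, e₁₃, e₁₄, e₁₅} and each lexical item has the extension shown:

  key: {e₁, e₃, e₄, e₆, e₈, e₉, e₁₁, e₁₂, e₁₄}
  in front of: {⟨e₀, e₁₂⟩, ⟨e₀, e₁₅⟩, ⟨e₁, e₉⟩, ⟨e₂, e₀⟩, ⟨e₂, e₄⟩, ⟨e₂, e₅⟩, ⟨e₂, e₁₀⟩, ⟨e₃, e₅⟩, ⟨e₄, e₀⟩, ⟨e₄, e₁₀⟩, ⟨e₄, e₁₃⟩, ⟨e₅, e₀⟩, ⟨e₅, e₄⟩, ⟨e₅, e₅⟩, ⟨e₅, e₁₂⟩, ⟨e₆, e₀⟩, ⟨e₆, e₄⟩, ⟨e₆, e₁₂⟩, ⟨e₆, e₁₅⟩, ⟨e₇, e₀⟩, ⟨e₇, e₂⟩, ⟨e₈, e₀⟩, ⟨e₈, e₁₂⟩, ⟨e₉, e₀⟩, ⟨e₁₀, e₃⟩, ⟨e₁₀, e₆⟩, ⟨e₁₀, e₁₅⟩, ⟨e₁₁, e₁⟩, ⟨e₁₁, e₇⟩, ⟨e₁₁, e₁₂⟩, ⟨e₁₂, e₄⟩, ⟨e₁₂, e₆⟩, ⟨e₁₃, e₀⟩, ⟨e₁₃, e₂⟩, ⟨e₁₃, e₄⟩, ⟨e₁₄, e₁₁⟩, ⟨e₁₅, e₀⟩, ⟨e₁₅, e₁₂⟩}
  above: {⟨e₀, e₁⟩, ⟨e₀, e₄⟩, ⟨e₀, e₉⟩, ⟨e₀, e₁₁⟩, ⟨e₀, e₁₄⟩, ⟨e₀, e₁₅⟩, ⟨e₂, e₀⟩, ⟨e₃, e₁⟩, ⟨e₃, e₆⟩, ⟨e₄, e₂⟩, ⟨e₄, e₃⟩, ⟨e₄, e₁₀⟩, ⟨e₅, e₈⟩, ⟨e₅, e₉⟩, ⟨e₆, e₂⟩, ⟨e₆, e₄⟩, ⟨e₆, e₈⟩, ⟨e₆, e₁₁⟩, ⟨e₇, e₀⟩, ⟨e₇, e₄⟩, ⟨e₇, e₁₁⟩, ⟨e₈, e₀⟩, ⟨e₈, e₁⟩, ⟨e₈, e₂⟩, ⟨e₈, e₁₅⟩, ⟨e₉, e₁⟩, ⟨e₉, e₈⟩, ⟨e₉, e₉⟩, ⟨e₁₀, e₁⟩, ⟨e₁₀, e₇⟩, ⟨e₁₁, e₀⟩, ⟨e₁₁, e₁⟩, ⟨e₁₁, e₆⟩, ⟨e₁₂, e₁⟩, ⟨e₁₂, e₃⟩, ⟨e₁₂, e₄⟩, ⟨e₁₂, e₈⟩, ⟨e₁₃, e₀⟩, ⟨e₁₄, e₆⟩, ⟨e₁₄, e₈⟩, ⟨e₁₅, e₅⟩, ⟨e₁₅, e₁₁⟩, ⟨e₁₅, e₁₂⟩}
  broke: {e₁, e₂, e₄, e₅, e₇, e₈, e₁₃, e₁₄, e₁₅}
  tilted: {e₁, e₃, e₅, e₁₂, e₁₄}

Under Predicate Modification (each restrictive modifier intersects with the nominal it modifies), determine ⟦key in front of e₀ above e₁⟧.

{e₈, e₉}

⟦in front of e₀⟧ = {x : ⟨x, e₀⟩ ∈ ⟦in front of⟧} = {e₂, e₄, e₅, e₆, e₇, e₈, e₉, e₁₃, e₁₅}
⟦above e₁⟧ = {x : ⟨x, e₁⟩ ∈ ⟦above⟧} = {e₀, e₃, e₈, e₉, e₁₀, e₁₁, e₁₂}
⟦key⟧ = {e₁, e₃, e₄, e₆, e₈, e₉, e₁₁, e₁₂, e₁₄}
… ∩ ⟦in front of e₀⟧ = {e₁, e₃, e₄, e₆, e₈, e₉, e₁₁, e₁₂, e₁₄} ∩ {e₂, e₄, e₅, e₆, e₇, e₈, e₉, e₁₃, e₁₅} = {e₄, e₆, e₈, e₉}
… ∩ ⟦above e₁⟧ = {e₄, e₆, e₈, e₉} ∩ {e₀, e₃, e₈, e₉, e₁₀, e₁₁, e₁₂} = {e₈, e₉}
So ⟦key in front of e₀ above e₁⟧ = {e₈, e₉}.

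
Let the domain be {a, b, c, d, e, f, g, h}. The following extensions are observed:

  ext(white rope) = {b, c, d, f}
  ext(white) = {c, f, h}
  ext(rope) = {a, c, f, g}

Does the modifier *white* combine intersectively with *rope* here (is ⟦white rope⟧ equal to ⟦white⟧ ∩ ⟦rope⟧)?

no

⟦white⟧ ∩ ⟦rope⟧ = {c, f, h} ∩ {a, c, f, g} = {c, f}
Observed ⟦white rope⟧ = {b, c, d, f}.
These differ, so the modifier is not intersective in this model.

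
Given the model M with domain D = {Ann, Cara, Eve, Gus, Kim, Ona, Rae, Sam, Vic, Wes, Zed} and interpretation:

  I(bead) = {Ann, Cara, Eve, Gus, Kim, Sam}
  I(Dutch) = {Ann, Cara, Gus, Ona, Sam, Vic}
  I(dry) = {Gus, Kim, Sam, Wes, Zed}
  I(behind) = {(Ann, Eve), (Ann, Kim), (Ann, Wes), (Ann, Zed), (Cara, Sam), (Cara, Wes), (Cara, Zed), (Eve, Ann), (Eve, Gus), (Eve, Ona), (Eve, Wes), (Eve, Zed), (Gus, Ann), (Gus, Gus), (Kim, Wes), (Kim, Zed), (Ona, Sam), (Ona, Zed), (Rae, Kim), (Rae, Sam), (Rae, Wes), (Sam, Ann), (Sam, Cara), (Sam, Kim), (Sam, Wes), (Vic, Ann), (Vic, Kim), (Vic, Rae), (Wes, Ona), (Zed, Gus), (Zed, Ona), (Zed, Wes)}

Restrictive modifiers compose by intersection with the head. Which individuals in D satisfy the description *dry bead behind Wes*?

{Kim, Sam}

⟦behind Wes⟧ = {x : ⟨x, Wes⟩ ∈ ⟦behind⟧} = {Ann, Cara, Eve, Kim, Rae, Sam, Zed}
⟦bead⟧ = {Ann, Cara, Eve, Gus, Kim, Sam}
… ∩ ⟦behind Wes⟧ = {Ann, Cara, Eve, Gus, Kim, Sam} ∩ {Ann, Cara, Eve, Kim, Rae, Sam, Zed} = {Ann, Cara, Eve, Kim, Sam}
… ∩ ⟦dry⟧ = {Ann, Cara, Eve, Kim, Sam} ∩ {Gus, Kim, Sam, Wes, Zed} = {Kim, Sam}
So ⟦dry bead behind Wes⟧ = {Kim, Sam}.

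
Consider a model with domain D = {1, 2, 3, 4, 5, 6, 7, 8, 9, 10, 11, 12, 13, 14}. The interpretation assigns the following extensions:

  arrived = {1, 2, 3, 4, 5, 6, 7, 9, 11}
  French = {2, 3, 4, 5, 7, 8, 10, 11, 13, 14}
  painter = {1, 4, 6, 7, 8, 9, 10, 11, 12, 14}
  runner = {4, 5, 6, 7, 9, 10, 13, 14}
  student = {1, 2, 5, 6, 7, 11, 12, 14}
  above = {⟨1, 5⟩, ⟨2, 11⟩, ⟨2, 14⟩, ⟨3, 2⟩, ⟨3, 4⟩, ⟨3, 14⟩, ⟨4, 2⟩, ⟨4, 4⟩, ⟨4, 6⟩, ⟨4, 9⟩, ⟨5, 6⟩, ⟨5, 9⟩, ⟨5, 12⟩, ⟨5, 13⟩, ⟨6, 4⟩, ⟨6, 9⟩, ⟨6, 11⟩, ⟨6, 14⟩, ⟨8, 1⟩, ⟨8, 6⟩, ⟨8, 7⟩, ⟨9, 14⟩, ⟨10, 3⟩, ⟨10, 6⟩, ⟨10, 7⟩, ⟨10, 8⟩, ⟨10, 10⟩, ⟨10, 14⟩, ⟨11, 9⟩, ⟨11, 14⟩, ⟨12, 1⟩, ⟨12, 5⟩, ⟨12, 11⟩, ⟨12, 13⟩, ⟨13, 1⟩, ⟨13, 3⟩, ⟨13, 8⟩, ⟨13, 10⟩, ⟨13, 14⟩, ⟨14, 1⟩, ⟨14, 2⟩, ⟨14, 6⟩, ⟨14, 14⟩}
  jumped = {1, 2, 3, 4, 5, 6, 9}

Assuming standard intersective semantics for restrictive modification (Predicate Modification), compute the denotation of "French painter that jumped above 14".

⟦that jumped⟧ = ⟦jumped⟧ = {1, 2, 3, 4, 5, 6, 9}
⟦above 14⟧ = {x : ⟨x, 14⟩ ∈ ⟦above⟧} = {2, 3, 6, 9, 10, 11, 13, 14}
⟦painter⟧ = {1, 4, 6, 7, 8, 9, 10, 11, 12, 14}
… ∩ ⟦that jumped⟧ = {1, 4, 6, 7, 8, 9, 10, 11, 12, 14} ∩ {1, 2, 3, 4, 5, 6, 9} = {1, 4, 6, 9}
… ∩ ⟦above 14⟧ = {1, 4, 6, 9} ∩ {2, 3, 6, 9, 10, 11, 13, 14} = {6, 9}
… ∩ ⟦French⟧ = {6, 9} ∩ {2, 3, 4, 5, 7, 8, 10, 11, 13, 14} = ∅
So ⟦French painter that jumped above 14⟧ = {}.

{}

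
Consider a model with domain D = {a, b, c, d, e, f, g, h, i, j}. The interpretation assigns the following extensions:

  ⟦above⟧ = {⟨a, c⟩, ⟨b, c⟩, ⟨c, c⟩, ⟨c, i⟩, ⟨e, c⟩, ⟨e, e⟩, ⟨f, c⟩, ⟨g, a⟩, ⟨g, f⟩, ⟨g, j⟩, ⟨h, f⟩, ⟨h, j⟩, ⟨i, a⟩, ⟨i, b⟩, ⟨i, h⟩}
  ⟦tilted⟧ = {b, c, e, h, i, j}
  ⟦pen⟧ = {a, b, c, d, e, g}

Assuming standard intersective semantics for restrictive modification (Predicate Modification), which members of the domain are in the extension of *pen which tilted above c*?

⟦which tilted⟧ = ⟦tilted⟧ = {b, c, e, h, i, j}
⟦above c⟧ = {x : ⟨x, c⟩ ∈ ⟦above⟧} = {a, b, c, e, f}
⟦pen⟧ = {a, b, c, d, e, g}
… ∩ ⟦which tilted⟧ = {a, b, c, d, e, g} ∩ {b, c, e, h, i, j} = {b, c, e}
… ∩ ⟦above c⟧ = {b, c, e} ∩ {a, b, c, e, f} = {b, c, e}
So ⟦pen which tilted above c⟧ = {b, c, e}.

{b, c, e}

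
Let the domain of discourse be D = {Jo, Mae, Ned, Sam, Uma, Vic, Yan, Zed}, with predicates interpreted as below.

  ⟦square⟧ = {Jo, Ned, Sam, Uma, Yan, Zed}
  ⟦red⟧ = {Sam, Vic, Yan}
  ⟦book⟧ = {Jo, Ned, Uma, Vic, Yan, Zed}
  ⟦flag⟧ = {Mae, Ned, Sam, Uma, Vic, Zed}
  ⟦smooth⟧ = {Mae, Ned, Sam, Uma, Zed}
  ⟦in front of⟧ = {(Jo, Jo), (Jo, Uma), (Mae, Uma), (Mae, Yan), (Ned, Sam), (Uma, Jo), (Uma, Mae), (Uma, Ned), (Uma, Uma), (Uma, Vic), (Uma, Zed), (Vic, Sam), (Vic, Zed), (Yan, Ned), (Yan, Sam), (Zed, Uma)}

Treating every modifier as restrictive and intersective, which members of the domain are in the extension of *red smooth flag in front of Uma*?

{ }

⟦in front of Uma⟧ = {x : ⟨x, Uma⟩ ∈ ⟦in front of⟧} = {Jo, Mae, Uma, Zed}
⟦flag⟧ = {Mae, Ned, Sam, Uma, Vic, Zed}
… ∩ ⟦in front of Uma⟧ = {Mae, Ned, Sam, Uma, Vic, Zed} ∩ {Jo, Mae, Uma, Zed} = {Mae, Uma, Zed}
… ∩ ⟦red⟧ = {Mae, Uma, Zed} ∩ {Sam, Vic, Yan} = ∅
… ∩ ⟦smooth⟧ = ∅ ∩ {Mae, Ned, Sam, Uma, Zed} = ∅
So ⟦red smooth flag in front of Uma⟧ = { }.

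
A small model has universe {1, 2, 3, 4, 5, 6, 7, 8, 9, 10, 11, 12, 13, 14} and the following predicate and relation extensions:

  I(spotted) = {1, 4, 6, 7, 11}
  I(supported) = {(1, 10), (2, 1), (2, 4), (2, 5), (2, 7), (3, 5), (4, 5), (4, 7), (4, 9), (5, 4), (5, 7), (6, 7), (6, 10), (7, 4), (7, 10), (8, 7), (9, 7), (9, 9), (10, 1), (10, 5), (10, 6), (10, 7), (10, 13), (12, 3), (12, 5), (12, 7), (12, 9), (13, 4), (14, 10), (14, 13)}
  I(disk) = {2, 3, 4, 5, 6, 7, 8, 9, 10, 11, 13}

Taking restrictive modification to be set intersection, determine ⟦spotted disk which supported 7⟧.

{4, 6}

⟦which supported 7⟧ = {x : ⟨x, 7⟩ ∈ ⟦supported⟧} = {2, 4, 5, 6, 8, 9, 10, 12}
⟦disk⟧ = {2, 3, 4, 5, 6, 7, 8, 9, 10, 11, 13}
… ∩ ⟦which supported 7⟧ = {2, 3, 4, 5, 6, 7, 8, 9, 10, 11, 13} ∩ {2, 4, 5, 6, 8, 9, 10, 12} = {2, 4, 5, 6, 8, 9, 10}
… ∩ ⟦spotted⟧ = {2, 4, 5, 6, 8, 9, 10} ∩ {1, 4, 6, 7, 11} = {4, 6}
So ⟦spotted disk which supported 7⟧ = {4, 6}.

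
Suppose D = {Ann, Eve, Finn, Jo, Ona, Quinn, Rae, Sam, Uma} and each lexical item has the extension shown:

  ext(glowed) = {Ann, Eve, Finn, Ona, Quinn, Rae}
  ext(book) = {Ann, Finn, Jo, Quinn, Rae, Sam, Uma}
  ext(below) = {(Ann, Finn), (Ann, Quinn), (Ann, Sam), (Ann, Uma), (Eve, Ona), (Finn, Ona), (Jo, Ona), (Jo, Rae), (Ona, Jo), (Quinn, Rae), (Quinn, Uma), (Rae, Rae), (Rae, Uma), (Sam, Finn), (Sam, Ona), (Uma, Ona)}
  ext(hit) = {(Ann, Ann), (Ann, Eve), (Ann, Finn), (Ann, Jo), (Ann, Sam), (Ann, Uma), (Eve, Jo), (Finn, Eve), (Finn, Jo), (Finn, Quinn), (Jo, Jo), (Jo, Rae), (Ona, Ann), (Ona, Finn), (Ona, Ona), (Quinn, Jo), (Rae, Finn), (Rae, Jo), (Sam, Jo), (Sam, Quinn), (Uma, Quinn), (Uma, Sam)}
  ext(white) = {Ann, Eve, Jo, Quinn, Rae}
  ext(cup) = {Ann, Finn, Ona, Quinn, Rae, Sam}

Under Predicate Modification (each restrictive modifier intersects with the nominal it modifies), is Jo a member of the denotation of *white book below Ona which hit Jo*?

yes

⟦below Ona⟧ = {x : ⟨x, Ona⟩ ∈ ⟦below⟧} = {Eve, Finn, Jo, Sam, Uma}
⟦which hit Jo⟧ = {x : ⟨x, Jo⟩ ∈ ⟦hit⟧} = {Ann, Eve, Finn, Jo, Quinn, Rae, Sam}
⟦book⟧ = {Ann, Finn, Jo, Quinn, Rae, Sam, Uma}
… ∩ ⟦below Ona⟧ = {Ann, Finn, Jo, Quinn, Rae, Sam, Uma} ∩ {Eve, Finn, Jo, Sam, Uma} = {Finn, Jo, Sam, Uma}
… ∩ ⟦which hit Jo⟧ = {Finn, Jo, Sam, Uma} ∩ {Ann, Eve, Finn, Jo, Quinn, Rae, Sam} = {Finn, Jo, Sam}
… ∩ ⟦white⟧ = {Finn, Jo, Sam} ∩ {Ann, Eve, Jo, Quinn, Rae} = {Jo}
⟦white book below Ona which hit Jo⟧ = {Jo}; Jo ∈ this set.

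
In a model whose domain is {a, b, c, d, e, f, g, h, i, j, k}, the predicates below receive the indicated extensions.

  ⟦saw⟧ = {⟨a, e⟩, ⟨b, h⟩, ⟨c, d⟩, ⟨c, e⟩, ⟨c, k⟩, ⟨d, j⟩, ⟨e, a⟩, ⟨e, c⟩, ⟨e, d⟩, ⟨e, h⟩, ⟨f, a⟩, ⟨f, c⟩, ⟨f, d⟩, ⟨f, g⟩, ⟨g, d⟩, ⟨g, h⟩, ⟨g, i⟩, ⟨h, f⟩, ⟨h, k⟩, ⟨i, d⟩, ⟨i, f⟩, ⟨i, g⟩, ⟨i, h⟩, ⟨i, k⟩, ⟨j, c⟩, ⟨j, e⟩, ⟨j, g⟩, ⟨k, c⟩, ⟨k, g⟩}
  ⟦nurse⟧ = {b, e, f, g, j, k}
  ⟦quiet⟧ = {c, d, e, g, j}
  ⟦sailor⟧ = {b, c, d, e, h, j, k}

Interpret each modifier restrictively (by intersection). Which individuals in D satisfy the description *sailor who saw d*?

{c, e}

⟦who saw d⟧ = {x : ⟨x, d⟩ ∈ ⟦saw⟧} = {c, e, f, g, i}
⟦sailor⟧ = {b, c, d, e, h, j, k}
… ∩ ⟦who saw d⟧ = {b, c, d, e, h, j, k} ∩ {c, e, f, g, i} = {c, e}
So ⟦sailor who saw d⟧ = {c, e}.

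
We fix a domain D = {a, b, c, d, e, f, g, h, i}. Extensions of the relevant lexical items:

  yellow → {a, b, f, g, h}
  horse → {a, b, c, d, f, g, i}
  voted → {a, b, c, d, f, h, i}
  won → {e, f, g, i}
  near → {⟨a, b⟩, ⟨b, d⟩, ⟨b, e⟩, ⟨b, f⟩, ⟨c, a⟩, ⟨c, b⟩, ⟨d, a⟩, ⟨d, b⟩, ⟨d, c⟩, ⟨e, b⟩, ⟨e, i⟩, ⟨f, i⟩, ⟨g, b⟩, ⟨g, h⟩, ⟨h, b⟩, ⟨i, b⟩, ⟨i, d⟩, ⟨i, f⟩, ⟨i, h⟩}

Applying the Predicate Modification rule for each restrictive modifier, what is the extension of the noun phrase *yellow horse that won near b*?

⟦that won⟧ = ⟦won⟧ = {e, f, g, i}
⟦near b⟧ = {x : ⟨x, b⟩ ∈ ⟦near⟧} = {a, c, d, e, g, h, i}
⟦horse⟧ = {a, b, c, d, f, g, i}
… ∩ ⟦that won⟧ = {a, b, c, d, f, g, i} ∩ {e, f, g, i} = {f, g, i}
… ∩ ⟦near b⟧ = {f, g, i} ∩ {a, c, d, e, g, h, i} = {g, i}
… ∩ ⟦yellow⟧ = {g, i} ∩ {a, b, f, g, h} = {g}
So ⟦yellow horse that won near b⟧ = {g}.

{g}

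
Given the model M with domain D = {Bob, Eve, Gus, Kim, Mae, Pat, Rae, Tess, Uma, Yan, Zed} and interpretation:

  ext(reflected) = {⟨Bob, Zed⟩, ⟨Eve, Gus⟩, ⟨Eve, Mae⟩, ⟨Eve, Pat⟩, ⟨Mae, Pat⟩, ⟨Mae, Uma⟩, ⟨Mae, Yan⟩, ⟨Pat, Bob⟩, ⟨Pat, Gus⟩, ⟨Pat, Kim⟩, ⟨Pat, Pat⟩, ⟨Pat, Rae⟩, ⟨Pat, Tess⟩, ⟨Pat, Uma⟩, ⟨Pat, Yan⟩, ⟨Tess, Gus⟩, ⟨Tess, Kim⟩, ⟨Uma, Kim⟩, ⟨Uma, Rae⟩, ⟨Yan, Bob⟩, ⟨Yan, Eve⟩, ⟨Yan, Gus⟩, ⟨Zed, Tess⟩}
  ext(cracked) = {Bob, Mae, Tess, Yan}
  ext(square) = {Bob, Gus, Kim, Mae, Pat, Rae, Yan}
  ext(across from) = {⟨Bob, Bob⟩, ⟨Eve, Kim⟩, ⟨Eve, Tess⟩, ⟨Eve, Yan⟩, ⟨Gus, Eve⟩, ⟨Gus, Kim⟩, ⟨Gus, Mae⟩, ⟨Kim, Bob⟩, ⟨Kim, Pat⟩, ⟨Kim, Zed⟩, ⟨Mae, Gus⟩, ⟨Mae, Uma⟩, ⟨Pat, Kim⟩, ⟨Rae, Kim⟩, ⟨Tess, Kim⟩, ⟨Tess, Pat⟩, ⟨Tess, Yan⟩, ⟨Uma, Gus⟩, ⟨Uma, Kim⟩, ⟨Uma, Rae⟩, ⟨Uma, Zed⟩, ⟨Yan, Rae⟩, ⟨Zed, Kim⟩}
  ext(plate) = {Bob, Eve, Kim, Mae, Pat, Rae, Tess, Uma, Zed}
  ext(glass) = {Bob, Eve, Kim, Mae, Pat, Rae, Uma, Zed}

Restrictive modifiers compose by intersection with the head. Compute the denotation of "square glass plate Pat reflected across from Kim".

{Pat, Rae}

⟦Pat reflected⟧ = {x : ⟨Pat, x⟩ ∈ ⟦reflected⟧} = {Bob, Gus, Kim, Pat, Rae, Tess, Uma, Yan}
⟦across from Kim⟧ = {x : ⟨x, Kim⟩ ∈ ⟦across from⟧} = {Eve, Gus, Pat, Rae, Tess, Uma, Zed}
⟦plate⟧ = {Bob, Eve, Kim, Mae, Pat, Rae, Tess, Uma, Zed}
… ∩ ⟦Pat reflected⟧ = {Bob, Eve, Kim, Mae, Pat, Rae, Tess, Uma, Zed} ∩ {Bob, Gus, Kim, Pat, Rae, Tess, Uma, Yan} = {Bob, Kim, Pat, Rae, Tess, Uma}
… ∩ ⟦across from Kim⟧ = {Bob, Kim, Pat, Rae, Tess, Uma} ∩ {Eve, Gus, Pat, Rae, Tess, Uma, Zed} = {Pat, Rae, Tess, Uma}
… ∩ ⟦square⟧ = {Pat, Rae, Tess, Uma} ∩ {Bob, Gus, Kim, Mae, Pat, Rae, Yan} = {Pat, Rae}
… ∩ ⟦glass⟧ = {Pat, Rae} ∩ {Bob, Eve, Kim, Mae, Pat, Rae, Uma, Zed} = {Pat, Rae}
So ⟦square glass plate Pat reflected across from Kim⟧ = {Pat, Rae}.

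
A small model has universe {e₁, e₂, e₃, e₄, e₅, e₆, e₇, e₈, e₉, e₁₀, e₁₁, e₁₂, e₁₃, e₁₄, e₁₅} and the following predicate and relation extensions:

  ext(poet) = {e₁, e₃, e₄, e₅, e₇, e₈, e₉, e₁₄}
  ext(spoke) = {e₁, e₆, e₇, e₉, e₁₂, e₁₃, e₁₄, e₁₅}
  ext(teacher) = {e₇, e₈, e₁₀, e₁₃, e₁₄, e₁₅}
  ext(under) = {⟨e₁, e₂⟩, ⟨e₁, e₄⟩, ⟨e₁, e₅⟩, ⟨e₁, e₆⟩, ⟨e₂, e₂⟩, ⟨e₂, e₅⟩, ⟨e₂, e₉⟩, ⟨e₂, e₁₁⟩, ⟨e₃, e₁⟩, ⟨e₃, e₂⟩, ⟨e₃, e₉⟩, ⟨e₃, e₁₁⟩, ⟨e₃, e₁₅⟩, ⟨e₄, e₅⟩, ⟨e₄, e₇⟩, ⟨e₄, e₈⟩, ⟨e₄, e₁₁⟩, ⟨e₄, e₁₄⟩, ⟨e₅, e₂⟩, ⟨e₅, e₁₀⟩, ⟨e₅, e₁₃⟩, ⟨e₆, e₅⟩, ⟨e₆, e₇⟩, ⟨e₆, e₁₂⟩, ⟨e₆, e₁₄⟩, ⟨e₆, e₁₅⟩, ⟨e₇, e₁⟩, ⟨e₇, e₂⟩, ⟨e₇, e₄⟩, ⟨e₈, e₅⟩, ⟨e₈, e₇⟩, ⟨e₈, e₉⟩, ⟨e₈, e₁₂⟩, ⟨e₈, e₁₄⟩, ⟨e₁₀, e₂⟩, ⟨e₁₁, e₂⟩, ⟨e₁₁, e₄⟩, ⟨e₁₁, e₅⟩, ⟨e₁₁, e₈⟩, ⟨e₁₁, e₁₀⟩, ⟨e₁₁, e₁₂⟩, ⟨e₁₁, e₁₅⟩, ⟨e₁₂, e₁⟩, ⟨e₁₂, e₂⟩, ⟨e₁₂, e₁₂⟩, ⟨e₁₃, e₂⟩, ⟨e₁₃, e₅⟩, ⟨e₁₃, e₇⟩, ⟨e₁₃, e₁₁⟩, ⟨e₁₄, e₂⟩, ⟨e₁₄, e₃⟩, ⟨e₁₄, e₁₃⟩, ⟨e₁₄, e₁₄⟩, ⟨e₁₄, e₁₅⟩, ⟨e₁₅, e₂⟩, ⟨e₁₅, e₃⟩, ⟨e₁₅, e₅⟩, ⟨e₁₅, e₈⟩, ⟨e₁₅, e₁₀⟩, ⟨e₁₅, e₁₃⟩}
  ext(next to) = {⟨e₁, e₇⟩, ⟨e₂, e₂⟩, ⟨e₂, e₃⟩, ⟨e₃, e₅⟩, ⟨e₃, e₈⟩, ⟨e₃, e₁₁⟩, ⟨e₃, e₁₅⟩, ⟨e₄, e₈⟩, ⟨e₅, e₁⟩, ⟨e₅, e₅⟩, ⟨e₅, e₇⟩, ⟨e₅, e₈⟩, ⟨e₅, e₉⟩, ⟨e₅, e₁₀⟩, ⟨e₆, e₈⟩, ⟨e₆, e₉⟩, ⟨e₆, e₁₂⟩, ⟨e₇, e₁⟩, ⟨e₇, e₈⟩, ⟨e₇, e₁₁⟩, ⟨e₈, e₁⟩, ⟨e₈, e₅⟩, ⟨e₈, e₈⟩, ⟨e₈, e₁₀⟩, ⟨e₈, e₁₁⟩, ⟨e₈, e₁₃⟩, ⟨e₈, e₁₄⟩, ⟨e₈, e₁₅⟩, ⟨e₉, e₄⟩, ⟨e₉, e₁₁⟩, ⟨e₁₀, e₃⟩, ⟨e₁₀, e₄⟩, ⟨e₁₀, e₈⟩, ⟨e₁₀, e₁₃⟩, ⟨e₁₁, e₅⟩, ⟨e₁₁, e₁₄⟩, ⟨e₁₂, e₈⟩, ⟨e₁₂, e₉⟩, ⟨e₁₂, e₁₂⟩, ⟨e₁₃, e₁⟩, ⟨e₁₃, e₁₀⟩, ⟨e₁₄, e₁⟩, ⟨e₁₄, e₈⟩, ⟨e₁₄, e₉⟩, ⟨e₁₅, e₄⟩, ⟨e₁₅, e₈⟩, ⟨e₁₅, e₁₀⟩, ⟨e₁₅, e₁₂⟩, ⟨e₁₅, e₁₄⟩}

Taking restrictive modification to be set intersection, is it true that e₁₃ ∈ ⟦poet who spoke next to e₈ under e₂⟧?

⟦who spoke⟧ = ⟦spoke⟧ = {e₁, e₆, e₇, e₉, e₁₂, e₁₃, e₁₄, e₁₅}
⟦next to e₈⟧ = {x : ⟨x, e₈⟩ ∈ ⟦next to⟧} = {e₃, e₄, e₅, e₆, e₇, e₈, e₁₀, e₁₂, e₁₄, e₁₅}
⟦under e₂⟧ = {x : ⟨x, e₂⟩ ∈ ⟦under⟧} = {e₁, e₂, e₃, e₅, e₇, e₁₀, e₁₁, e₁₂, e₁₃, e₁₄, e₁₅}
⟦poet⟧ = {e₁, e₃, e₄, e₅, e₇, e₈, e₉, e₁₄}
… ∩ ⟦who spoke⟧ = {e₁, e₃, e₄, e₅, e₇, e₈, e₉, e₁₄} ∩ {e₁, e₆, e₇, e₉, e₁₂, e₁₃, e₁₄, e₁₅} = {e₁, e₇, e₉, e₁₄}
… ∩ ⟦next to e₈⟧ = {e₁, e₇, e₉, e₁₄} ∩ {e₃, e₄, e₅, e₆, e₇, e₈, e₁₀, e₁₂, e₁₄, e₁₅} = {e₇, e₁₄}
… ∩ ⟦under e₂⟧ = {e₇, e₁₄} ∩ {e₁, e₂, e₃, e₅, e₇, e₁₀, e₁₁, e₁₂, e₁₃, e₁₄, e₁₅} = {e₇, e₁₄}
⟦poet who spoke next to e₈ under e₂⟧ = {e₇, e₁₄}; e₁₃ ∉ this set.

no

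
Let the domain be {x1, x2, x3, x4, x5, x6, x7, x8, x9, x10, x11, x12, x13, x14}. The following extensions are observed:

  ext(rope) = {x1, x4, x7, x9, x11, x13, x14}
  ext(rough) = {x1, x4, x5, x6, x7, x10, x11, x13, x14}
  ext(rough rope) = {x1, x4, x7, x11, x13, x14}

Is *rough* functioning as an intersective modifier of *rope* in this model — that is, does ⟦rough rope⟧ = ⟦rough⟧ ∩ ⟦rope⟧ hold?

yes

⟦rough⟧ ∩ ⟦rope⟧ = {x1, x4, x5, x6, x7, x10, x11, x13, x14} ∩ {x1, x4, x7, x9, x11, x13, x14} = {x1, x4, x7, x11, x13, x14}
Observed ⟦rough rope⟧ = {x1, x4, x7, x11, x13, x14}.
These coincide, so the modifier is intersective here.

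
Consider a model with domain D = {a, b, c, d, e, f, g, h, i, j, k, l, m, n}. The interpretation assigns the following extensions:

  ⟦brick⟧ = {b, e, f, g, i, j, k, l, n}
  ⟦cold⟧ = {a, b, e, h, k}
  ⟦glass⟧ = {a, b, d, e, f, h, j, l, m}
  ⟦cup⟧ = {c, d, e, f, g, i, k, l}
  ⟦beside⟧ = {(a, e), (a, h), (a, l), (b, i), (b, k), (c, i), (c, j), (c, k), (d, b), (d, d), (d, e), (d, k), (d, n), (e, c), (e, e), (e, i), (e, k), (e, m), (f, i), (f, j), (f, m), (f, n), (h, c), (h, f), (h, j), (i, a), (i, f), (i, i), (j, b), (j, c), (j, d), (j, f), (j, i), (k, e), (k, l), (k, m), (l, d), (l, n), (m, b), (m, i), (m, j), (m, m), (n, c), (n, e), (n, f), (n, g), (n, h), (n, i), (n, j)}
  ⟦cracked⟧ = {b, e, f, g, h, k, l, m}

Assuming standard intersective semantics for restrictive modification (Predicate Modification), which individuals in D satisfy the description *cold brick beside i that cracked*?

⟦beside i⟧ = {x : ⟨x, i⟩ ∈ ⟦beside⟧} = {b, c, e, f, i, j, m, n}
⟦that cracked⟧ = ⟦cracked⟧ = {b, e, f, g, h, k, l, m}
⟦brick⟧ = {b, e, f, g, i, j, k, l, n}
… ∩ ⟦beside i⟧ = {b, e, f, g, i, j, k, l, n} ∩ {b, c, e, f, i, j, m, n} = {b, e, f, i, j, n}
… ∩ ⟦that cracked⟧ = {b, e, f, i, j, n} ∩ {b, e, f, g, h, k, l, m} = {b, e, f}
… ∩ ⟦cold⟧ = {b, e, f} ∩ {a, b, e, h, k} = {b, e}
So ⟦cold brick beside i that cracked⟧ = {b, e}.

{b, e}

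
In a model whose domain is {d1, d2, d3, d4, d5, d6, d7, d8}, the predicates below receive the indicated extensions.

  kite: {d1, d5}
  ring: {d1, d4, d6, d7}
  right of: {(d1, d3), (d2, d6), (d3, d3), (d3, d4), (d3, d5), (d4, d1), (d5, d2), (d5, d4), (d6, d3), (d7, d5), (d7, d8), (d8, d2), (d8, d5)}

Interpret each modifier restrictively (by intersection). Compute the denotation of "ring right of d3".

⟦right of d3⟧ = {x : ⟨x, d3⟩ ∈ ⟦right of⟧} = {d1, d3, d6}
⟦ring⟧ = {d1, d4, d6, d7}
… ∩ ⟦right of d3⟧ = {d1, d4, d6, d7} ∩ {d1, d3, d6} = {d1, d6}
So ⟦ring right of d3⟧ = {d1, d6}.

{d1, d6}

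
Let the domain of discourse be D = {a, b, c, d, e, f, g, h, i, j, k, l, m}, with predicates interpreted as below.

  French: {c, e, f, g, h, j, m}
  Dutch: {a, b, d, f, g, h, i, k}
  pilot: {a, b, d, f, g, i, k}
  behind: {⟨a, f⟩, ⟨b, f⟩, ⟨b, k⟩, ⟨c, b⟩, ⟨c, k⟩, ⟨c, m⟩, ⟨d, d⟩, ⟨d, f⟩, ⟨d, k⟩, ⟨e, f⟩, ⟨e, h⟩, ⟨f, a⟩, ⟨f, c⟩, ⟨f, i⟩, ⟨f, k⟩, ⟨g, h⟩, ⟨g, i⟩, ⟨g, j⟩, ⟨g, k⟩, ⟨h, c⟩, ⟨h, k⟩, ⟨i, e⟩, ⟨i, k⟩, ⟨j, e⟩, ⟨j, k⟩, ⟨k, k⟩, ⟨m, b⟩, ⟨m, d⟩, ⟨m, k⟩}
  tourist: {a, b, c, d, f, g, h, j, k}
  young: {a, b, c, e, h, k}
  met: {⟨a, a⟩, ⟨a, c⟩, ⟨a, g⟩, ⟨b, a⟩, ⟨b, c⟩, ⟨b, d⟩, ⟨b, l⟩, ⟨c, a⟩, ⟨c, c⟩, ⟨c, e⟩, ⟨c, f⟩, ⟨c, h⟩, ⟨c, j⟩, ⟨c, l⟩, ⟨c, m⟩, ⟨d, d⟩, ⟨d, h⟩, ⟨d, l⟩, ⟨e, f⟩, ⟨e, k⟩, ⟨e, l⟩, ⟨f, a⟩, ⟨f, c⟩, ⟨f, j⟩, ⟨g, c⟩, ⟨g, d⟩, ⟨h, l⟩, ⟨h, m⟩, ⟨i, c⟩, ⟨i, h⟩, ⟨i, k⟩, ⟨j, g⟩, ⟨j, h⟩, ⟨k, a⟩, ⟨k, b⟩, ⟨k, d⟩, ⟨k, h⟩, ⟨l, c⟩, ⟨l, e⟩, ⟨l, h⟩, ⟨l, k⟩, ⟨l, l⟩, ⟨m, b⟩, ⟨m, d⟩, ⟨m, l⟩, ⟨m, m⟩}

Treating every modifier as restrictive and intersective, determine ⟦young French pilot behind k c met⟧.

⟦behind k⟧ = {x : ⟨x, k⟩ ∈ ⟦behind⟧} = {b, c, d, f, g, h, i, j, k, m}
⟦c met⟧ = {x : ⟨c, x⟩ ∈ ⟦met⟧} = {a, c, e, f, h, j, l, m}
⟦pilot⟧ = {a, b, d, f, g, i, k}
… ∩ ⟦behind k⟧ = {a, b, d, f, g, i, k} ∩ {b, c, d, f, g, h, i, j, k, m} = {b, d, f, g, i, k}
… ∩ ⟦c met⟧ = {b, d, f, g, i, k} ∩ {a, c, e, f, h, j, l, m} = {f}
… ∩ ⟦young⟧ = {f} ∩ {a, b, c, e, h, k} = ∅
… ∩ ⟦French⟧ = ∅ ∩ {c, e, f, g, h, j, m} = ∅
So ⟦young French pilot behind k c met⟧ = {}.

{}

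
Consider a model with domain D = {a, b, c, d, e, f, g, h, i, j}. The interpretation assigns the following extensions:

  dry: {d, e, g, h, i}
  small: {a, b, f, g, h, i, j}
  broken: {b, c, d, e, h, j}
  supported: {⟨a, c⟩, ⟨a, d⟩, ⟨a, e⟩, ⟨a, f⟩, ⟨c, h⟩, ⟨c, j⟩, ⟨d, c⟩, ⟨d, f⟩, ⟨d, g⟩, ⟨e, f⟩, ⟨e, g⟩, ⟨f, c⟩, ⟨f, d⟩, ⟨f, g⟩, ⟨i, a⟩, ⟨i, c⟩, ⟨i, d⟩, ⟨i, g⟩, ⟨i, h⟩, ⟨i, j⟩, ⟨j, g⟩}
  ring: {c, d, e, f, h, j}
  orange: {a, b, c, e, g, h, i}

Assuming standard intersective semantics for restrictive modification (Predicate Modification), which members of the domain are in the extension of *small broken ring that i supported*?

{h, j}

⟦that i supported⟧ = {x : ⟨i, x⟩ ∈ ⟦supported⟧} = {a, c, d, g, h, j}
⟦ring⟧ = {c, d, e, f, h, j}
… ∩ ⟦that i supported⟧ = {c, d, e, f, h, j} ∩ {a, c, d, g, h, j} = {c, d, h, j}
… ∩ ⟦small⟧ = {c, d, h, j} ∩ {a, b, f, g, h, i, j} = {h, j}
… ∩ ⟦broken⟧ = {h, j} ∩ {b, c, d, e, h, j} = {h, j}
So ⟦small broken ring that i supported⟧ = {h, j}.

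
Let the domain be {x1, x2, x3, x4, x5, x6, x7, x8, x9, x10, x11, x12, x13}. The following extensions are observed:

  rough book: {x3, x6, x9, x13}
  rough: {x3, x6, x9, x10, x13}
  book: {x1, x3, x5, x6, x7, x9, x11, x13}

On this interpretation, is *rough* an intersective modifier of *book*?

⟦rough⟧ ∩ ⟦book⟧ = {x3, x6, x9, x10, x13} ∩ {x1, x3, x5, x6, x7, x9, x11, x13} = {x3, x6, x9, x13}
Observed ⟦rough book⟧ = {x3, x6, x9, x13}.
These coincide, so the modifier is intersective here.

yes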